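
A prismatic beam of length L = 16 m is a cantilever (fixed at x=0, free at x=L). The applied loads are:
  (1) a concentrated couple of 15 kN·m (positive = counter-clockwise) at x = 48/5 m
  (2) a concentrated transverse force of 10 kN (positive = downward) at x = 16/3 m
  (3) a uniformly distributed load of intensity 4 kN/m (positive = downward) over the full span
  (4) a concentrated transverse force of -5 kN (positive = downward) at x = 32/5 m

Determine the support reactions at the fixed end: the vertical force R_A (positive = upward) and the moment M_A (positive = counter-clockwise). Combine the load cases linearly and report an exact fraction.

Load 1 — applied couple M₀=15 kN·m at a=48/5 m (b=L-a=32/5):
  R_A = 0 kN
  M_A = -M₀ = -15 kN·m
Load 2 — point force P=10 kN at a=16/3 m (b=L-a=32/3):
  R_A = P = 10 kN
  M_A = Pa = 10·(16/3) = 160/3 kN·m
Load 3 — uniform load w=4 kN/m over full span:
  R_A = wL = 4·16 = 64 kN
  M_A = wL²/2 = 4·16²/2 = 512 kN·m
Load 4 — point force P=-5 kN at a=32/5 m (b=L-a=48/5):
  R_A = P = (-5) = -5 kN
  M_A = Pa = (-5)·(32/5) = -32 kN·m
Superposition: R_A = 69 kN, M_A = 1555/3 kN·m

R_A = 69 kN, M_A = 1555/3 kN·m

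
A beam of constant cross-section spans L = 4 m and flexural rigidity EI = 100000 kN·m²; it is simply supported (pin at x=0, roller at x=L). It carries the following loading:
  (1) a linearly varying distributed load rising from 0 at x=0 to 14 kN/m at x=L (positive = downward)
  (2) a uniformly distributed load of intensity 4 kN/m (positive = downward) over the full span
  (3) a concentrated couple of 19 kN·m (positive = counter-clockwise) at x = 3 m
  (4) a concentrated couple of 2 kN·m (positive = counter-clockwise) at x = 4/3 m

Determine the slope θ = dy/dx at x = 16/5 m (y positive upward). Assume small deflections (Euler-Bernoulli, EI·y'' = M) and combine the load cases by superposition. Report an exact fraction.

θ(16/5) = 1485907/4500000000 rad

Load 1 — triangular load w₀=14 kN/m (0→w₀ over full span):
  θ_1 = -w₀(7L⁴-30L²x²+15x⁴)/(360LEI) = -14·(7·4⁴-30·4²·(16/5)²+15·(16/5)⁴)/(360·4·100000) = 5299/35156250 rad
Load 2 — uniform load w=4 kN/m over full span:
  θ_2 = -w(L³-6Lx²+4x³)/(24EI) = -4·(4³-6·4·(16/5)²+4·(16/5)³)/(24·100000) = 33/390625 rad
Load 3 — applied couple M₀=19 kN·m at a=3 m (b=L-a=1):
  θ_3 = (M₀x²/(2L)-M₀(x-a)+C₁)/EI  [x>a] with C₁=M₀(3b²-L²)/(6L)=-247/24 = (19·(16/5)²/(2·4)-19·((16/5)-3)+(-247/24))/100000 = 6137/60000000 rad
Load 4 — applied couple M₀=2 kN·m at a=4/3 m (b=L-a=8/3):
  θ_4 = (M₀x²/(2L)-M₀(x-a)+C₁)/EI  [x>a] with C₁=M₀(3b²-L²)/(6L)=4/9 = (2·(16/5)²/(2·4)-2·((16/5)-(4/3))+(4/9))/100000 = -41/5625000 rad
Superposition: θ = Σ θ_i = 1485907/4500000000 rad ≈ 0.000330 rad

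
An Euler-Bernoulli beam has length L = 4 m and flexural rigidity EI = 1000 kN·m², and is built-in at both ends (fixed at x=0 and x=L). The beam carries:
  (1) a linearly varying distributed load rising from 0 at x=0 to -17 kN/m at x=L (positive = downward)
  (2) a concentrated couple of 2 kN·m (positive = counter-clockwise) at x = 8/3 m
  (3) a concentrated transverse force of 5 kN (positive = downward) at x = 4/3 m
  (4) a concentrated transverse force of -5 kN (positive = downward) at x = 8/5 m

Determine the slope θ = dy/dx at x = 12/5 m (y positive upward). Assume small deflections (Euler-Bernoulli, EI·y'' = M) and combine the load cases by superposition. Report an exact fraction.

Load 1 — triangular load w₀=-17 kN/m (0→w₀ over full span):
  θ_1 = -w₀(2x(L-x)(L-2x)(x+2L)+x²(L-x)²)/(120LEI) = -(-17)·(2·(12/5)·(4-(12/5))·(4-2·(12/5))·((12/5)+2·4)+(12/5)²·(4-(12/5))²)/(120·4·1000) = -136/78125 rad
Load 2 — applied couple M₀=2 kN·m at a=8/3 m (b=L-a=4/3):
  θ_2 = (R_Ax²/2 - M_Ax)/EI  [x≤a] with R_A=2/3, M_A=2/3 = ((2/3)·(12/5)²/2 - (2/3)·(12/5))/1000 = 1/3125 rad
Load 3 — point force P=5 kN at a=4/3 m (b=L-a=8/3):
  θ_3 = Pa²(L-x)(2bL-(3b+a)(L-x))/(2L³EI)  [x>a] = 5·(4/3)²·(4-(12/5))·(2·(8/3)·4-(3·(8/3)+(4/3))·(4-(12/5)))/(2·4³·1000) = 4/5625 rad
Load 4 — point force P=-5 kN at a=8/5 m (b=L-a=12/5):
  θ_4 = Pa²(L-x)(2bL-(3b+a)(L-x))/(2L³EI)  [x>a] = (-5)·(8/5)²·(4-(12/5))·(2·(12/5)·4-(3·(12/5)+(8/5))·(4-(12/5)))/(2·4³·1000) = -64/78125 rad
Superposition: θ = Σ θ_i = -43/28125 rad ≈ -0.001529 rad

θ(12/5) = -43/28125 rad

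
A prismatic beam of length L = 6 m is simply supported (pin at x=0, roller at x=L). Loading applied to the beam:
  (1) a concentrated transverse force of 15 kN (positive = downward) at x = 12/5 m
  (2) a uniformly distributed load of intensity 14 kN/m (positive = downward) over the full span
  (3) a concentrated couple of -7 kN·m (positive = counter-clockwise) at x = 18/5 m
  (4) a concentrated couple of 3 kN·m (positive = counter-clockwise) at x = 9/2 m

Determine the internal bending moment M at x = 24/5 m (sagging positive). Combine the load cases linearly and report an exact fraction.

M(24/5) = 1208/25 kN·m

Load 1 — point force P=15 kN at a=12/5 m (b=L-a=18/5):
  M_1 = Pa(L-x)/L  [x>a] = 15·(12/5)·(6-(24/5))/6 = 36/5 kN·m
Load 2 — uniform load w=14 kN/m over full span:
  M_2 = wx(L-x)/2 = 14·(24/5)·(6-(24/5))/2 = 1008/25 kN·m
Load 3 — applied couple M₀=-7 kN·m at a=18/5 m (b=L-a=12/5):
  M_3 = M₀x/L - M₀  [x>a] = (-7)·(24/5)/6 - (-7) = 7/5 kN·m
Load 4 — applied couple M₀=3 kN·m at a=9/2 m (b=L-a=3/2):
  M_4 = M₀x/L - M₀  [x>a] = 3·(24/5)/6 - 3 = -3/5 kN·m
Superposition: M = Σ M_i = 1208/25 kN·m ≈ 48.320000 kN·m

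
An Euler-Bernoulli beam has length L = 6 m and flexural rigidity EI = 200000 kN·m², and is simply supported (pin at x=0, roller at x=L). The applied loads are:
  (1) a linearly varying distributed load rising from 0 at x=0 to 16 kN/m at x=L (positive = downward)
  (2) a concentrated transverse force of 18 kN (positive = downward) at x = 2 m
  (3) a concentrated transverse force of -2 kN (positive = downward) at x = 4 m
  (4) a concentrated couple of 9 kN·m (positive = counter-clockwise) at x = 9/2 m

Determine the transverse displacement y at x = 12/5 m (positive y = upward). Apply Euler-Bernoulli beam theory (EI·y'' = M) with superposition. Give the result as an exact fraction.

Load 1 — triangular load w₀=16 kN/m (0→w₀ over full span):
  y_1 = -w₀x(7L⁴-10L²x²+3x⁴)/(360LEI) = -16·(12/5)·(7·6⁴-10·6²·(12/5)²+3·(12/5)⁴)/(360·6·200000) = -30807/48828125 m
Load 2 — point force P=18 kN at a=2 m (b=L-a=4):
  y_2 = -Pa(L-x)(2Lx-a²-x²)/(6LEI)  [x>a] = -18·2·(6-(12/5))·(2·6·(12/5)-2²-(12/5)²)/(6·6·200000) = -1071/3125000 m
Load 3 — point force P=-2 kN at a=4 m (b=L-a=2):
  y_3 = -Pbx(L²-b²-x²)/(6LEI)  [x≤a] = -(-2)·2·(12/5)·(6²-2²-(12/5)²)/(6·6·200000) = 41/1171875 m
Load 4 — applied couple M₀=9 kN·m at a=9/2 m (b=L-a=3/2):
  y_4 = (M₀x³/(6L)+C₁x)/EI  [x≤a] with C₁=M₀(3b²-L²)/(6L)=-117/16 = (9·(12/5)³/(6·6)+(-117/16)·(12/5))/200000 = -7047/100000000 m
Superposition: y = Σ y_i = -37842401/37500000000 m ≈ -0.001009 m

y(12/5) = -37842401/37500000000 m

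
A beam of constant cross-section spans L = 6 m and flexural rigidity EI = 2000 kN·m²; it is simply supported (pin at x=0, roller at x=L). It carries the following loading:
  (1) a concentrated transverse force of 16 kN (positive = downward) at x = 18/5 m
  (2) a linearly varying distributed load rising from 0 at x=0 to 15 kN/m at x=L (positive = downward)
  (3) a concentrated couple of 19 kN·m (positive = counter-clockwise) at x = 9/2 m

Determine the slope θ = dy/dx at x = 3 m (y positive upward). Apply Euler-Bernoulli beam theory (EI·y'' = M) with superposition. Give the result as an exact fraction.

θ(3) = -8581/2000000 rad

Load 1 — point force P=16 kN at a=18/5 m (b=L-a=12/5):
  θ_1 = -Pb(L²-b²-3x²)/(6LEI)  [x≤a] = -16·(12/5)·(6²-(12/5)²-3·3²)/(6·6·2000) = -27/15625 rad
Load 2 — triangular load w₀=15 kN/m (0→w₀ over full span):
  θ_2 = -w₀(7L⁴-30L²x²+15x⁴)/(360LEI) = -15·(7·6⁴-30·6²·3²+15·3⁴)/(360·6·2000) = -63/32000 rad
Load 3 — applied couple M₀=19 kN·m at a=9/2 m (b=L-a=3/2):
  θ_3 = (M₀x²/(2L)+C₁)/EI  [x≤a] with C₁=M₀(3b²-L²)/(6L)=-247/16 = (19·3²/(2·6)+(-247/16))/2000 = -19/32000 rad
Superposition: θ = Σ θ_i = -8581/2000000 rad ≈ -0.004291 rad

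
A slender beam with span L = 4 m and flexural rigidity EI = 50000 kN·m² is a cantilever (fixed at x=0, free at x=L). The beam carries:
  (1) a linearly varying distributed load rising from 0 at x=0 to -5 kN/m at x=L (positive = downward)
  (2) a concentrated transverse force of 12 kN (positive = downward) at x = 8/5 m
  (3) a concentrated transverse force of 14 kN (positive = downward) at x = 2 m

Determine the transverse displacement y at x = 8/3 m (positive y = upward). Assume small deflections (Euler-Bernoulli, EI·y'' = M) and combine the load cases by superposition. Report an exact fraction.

y(8/3) = -275123/569531250 m

Load 1 — triangular load w₀=-5 kN/m (0→w₀ over full span):
  y_1 = (w₀Lx³/12-w₀L²x²/6-w₀x⁵/(120L))/EI = ((-5)·4·(8/3)³/12-(-5)·4²·(8/3)²/6-(-5)·(8/3)⁵/(120·4))/50000 = 2944/2278125 m
Load 2 — point force P=12 kN at a=8/5 m (b=L-a=12/5):
  y_2 = -Pa²(3x-a)/(6EI)  [x>a] = -12·(8/5)²·(3·(8/3)-(8/5))/(6·50000) = -256/390625 m
Load 3 — point force P=14 kN at a=2 m (b=L-a=2):
  y_3 = -Pa²(3x-a)/(6EI)  [x>a] = -14·2²·(3·(8/3)-2)/(6·50000) = -7/6250 m
Superposition: y = Σ y_i = -275123/569531250 m ≈ -0.000483 m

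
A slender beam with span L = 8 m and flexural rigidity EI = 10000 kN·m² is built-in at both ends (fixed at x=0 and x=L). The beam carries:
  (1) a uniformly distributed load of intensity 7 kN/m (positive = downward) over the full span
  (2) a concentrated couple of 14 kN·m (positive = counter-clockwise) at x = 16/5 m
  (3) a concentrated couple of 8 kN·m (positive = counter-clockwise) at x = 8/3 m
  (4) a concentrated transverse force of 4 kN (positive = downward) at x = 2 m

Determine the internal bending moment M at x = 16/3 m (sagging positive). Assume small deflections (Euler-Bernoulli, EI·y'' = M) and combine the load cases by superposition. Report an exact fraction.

M(16/3) = 4267/450 kN·m

Load 1 — uniform load w=7 kN/m over full span:
  M_1 = wLx/2 - wL²/12 - wx²/2 = 7·8·(16/3)/2 - 7·8²/12 - 7·(16/3)²/2 = 112/9 kN·m
Load 2 — applied couple M₀=14 kN·m at a=16/5 m (b=L-a=24/5):
  M_2 = R_Ax - M_A - M₀  [x>a] with R_A=63/25, M_A=42/25 = (63/25)·(16/3) - (42/25) - 14 = -56/25 kN·m
Load 3 — applied couple M₀=8 kN·m at a=8/3 m (b=L-a=16/3):
  M_3 = R_Ax - M_A - M₀  [x>a] with R_A=4/3, M_A=0 = (4/3)·(16/3) - 0 - 8 = -8/9 kN·m
Load 4 — point force P=4 kN at a=2 m (b=L-a=6):
  M_4 = Pa²(a+3b)(L-x)/L³ - Pa²b/L²  [x>a] = 4·2²·(2+3·6)·(8-(16/3))/8³ - 4·2²·6/8² = 1/6 kN·m
Superposition: M = Σ M_i = 4267/450 kN·m ≈ 9.482222 kN·m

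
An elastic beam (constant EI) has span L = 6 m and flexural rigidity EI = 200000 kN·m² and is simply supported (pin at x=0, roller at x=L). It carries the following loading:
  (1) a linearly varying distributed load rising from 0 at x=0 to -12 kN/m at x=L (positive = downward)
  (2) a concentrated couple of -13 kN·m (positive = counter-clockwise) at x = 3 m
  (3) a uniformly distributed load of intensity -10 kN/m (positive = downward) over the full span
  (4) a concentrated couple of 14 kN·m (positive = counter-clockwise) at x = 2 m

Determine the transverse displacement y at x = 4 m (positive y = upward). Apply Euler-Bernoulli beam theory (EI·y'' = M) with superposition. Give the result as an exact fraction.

y(4) = 4487/3600000 m

Load 1 — triangular load w₀=-12 kN/m (0→w₀ over full span):
  y_1 = -w₀x(7L⁴-10L²x²+3x⁴)/(360LEI) = -(-12)·4·(7·6⁴-10·6²·4²+3·4⁴)/(360·6·200000) = 17/37500 m
Load 2 — applied couple M₀=-13 kN·m at a=3 m (b=L-a=3):
  y_2 = (M₀x³/(6L)-M₀(x-a)²/2+C₁x)/EI  [x>a] with C₁=M₀(3b²-L²)/(6L)=13/4 = ((-13)·4³/(6·6)-(-13)·(4-3)²/2+(13/4)·4)/200000 = -13/720000 m
Load 3 — uniform load w=-10 kN/m over full span:
  y_3 = -wx(L³-2Lx²+x³)/(24EI) = -(-10)·4·(6³-2·6·4²+4³)/(24·200000) = 11/15000 m
Load 4 — applied couple M₀=14 kN·m at a=2 m (b=L-a=4):
  y_4 = (M₀x³/(6L)-M₀(x-a)²/2+C₁x)/EI  [x>a] with C₁=M₀(3b²-L²)/(6L)=14/3 = (14·4³/(6·6)-14·(4-2)²/2+(14/3)·4)/200000 = 7/90000 m
Superposition: y = Σ y_i = 4487/3600000 m ≈ 0.001246 m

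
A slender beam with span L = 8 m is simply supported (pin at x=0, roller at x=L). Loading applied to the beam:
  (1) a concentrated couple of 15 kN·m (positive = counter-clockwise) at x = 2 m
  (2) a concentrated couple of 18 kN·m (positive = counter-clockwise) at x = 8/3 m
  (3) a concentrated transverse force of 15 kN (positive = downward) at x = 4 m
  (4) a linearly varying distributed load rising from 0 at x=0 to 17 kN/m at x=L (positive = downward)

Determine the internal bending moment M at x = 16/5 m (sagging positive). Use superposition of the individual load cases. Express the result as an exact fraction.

M(16/5) = 8141/125 kN·m

Load 1 — applied couple M₀=15 kN·m at a=2 m (b=L-a=6):
  M_1 = M₀x/L - M₀  [x>a] = 15·(16/5)/8 - 15 = -9 kN·m
Load 2 — applied couple M₀=18 kN·m at a=8/3 m (b=L-a=16/3):
  M_2 = M₀x/L - M₀  [x>a] = 18·(16/5)/8 - 18 = -54/5 kN·m
Load 3 — point force P=15 kN at a=4 m (b=L-a=4):
  M_3 = Pbx/L  [x≤a] = 15·4·(16/5)/8 = 24 kN·m
Load 4 — triangular load w₀=17 kN/m (0→w₀ over full span):
  M_4 = w₀Lx/6 - w₀x³/(6L) = 17·8·(16/5)/6 - 17·(16/5)³/(6·8) = 7616/125 kN·m
Superposition: M = Σ M_i = 8141/125 kN·m ≈ 65.128000 kN·m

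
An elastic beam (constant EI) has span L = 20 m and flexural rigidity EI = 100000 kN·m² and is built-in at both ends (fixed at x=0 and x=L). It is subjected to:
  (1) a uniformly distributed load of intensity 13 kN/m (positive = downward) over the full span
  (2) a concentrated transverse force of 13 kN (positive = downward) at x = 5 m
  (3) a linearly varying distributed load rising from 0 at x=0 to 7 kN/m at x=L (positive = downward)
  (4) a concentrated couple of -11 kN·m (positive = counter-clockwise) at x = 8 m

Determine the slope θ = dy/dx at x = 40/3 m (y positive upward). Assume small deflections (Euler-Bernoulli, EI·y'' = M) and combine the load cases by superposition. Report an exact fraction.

θ(40/3) = 1027003/121500000 rad

Load 1 — uniform load w=13 kN/m over full span:
  θ_1 = -wx(L-x)(L-2x)/(12EI) = -13·(40/3)·(20-(40/3))·(20-2·(40/3))/(12·100000) = 13/2025 rad
Load 2 — point force P=13 kN at a=5 m (b=L-a=15):
  θ_2 = Pa²(L-x)(2bL-(3b+a)(L-x))/(2L³EI)  [x>a] = 13·5²·(20-(40/3))·(2·15·20-(3·15+5)·(20-(40/3)))/(2·20³·100000) = 13/36000 rad
Load 3 — triangular load w₀=7 kN/m (0→w₀ over full span):
  θ_3 = -w₀(2x(L-x)(L-2x)(x+2L)+x²(L-x)²)/(120LEI) = -7·(2·(40/3)·(20-(40/3))·(20-2·(40/3))·((40/3)+2·20)+(40/3)²·(20-(40/3))²)/(120·20·100000) = 49/30375 rad
Load 4 — applied couple M₀=-11 kN·m at a=8 m (b=L-a=12):
  θ_4 = (R_Ax²/2 - M_Ax - M₀(x-a))/EI  [x>a] with R_A=-99/125, M_A=-33/25 = ((-99/125)·(40/3)²/2 - (-33/25)·(40/3) - (-11)·((40/3)-8))/100000 = 11/187500 rad
Superposition: θ = Σ θ_i = 1027003/121500000 rad ≈ 0.008453 rad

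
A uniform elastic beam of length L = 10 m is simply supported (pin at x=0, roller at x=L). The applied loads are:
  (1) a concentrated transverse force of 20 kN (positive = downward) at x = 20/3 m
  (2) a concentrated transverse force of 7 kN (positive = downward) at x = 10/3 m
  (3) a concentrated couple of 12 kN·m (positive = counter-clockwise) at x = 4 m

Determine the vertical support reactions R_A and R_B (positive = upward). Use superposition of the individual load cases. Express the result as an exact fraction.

R_A = 188/15 kN, R_B = 217/15 kN

Load 1 — point force P=20 kN at a=20/3 m (b=L-a=10/3):
  R_A = Pb/L = 20·(10/3)/10 = 20/3 kN
  R_B = Pa/L = 20·(20/3)/10 = 40/3 kN
Load 2 — point force P=7 kN at a=10/3 m (b=L-a=20/3):
  R_A = Pb/L = 7·(20/3)/10 = 14/3 kN
  R_B = Pa/L = 7·(10/3)/10 = 7/3 kN
Load 3 — applied couple M₀=12 kN·m at a=4 m (b=L-a=6):
  R_A = M₀/L = 12/10 = 6/5 kN
  R_B = -M₀/L = -12/10 = -6/5 kN
Superposition: R_A = 188/15 kN, R_B = 217/15 kN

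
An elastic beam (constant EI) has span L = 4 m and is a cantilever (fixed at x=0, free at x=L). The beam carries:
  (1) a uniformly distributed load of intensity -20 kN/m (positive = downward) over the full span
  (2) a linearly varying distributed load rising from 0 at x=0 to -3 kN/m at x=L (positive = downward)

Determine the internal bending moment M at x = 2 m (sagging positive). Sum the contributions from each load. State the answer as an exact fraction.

Load 1 — uniform load w=-20 kN/m over full span:
  M_1 = -w(L-x)²/2 = -(-20)·(4-2)²/2 = 40 kN·m
Load 2 — triangular load w₀=-3 kN/m (0→w₀ over full span):
  M_2 = w₀Lx/2 - w₀L²/3 - w₀x³/(6L) = (-3)·4·2/2 - (-3)·4²/3 - (-3)·2³/(6·4) = 5 kN·m
Superposition: M = Σ M_i = 45 kN·m ≈ 45.000000 kN·m

M(2) = 45 kN·m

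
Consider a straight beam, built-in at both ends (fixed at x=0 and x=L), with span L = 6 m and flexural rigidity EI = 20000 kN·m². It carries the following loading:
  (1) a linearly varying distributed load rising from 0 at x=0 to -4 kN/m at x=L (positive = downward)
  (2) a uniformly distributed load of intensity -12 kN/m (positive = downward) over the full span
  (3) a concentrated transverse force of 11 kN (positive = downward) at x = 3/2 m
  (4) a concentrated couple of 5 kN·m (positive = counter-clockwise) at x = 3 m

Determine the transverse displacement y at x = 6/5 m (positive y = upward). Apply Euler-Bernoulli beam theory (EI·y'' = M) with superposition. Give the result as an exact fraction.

Load 1 — triangular load w₀=-4 kN/m (0→w₀ over full span):
  y_1 = -w₀x²(L-x)²(x+2L)/(120LEI) = -(-4)·(6/5)²·(6-(6/5))²·((6/5)+2·6)/(120·6·20000) = 1188/9765625 m
Load 2 — uniform load w=-12 kN/m over full span:
  y_2 = -wx²(L-x)²/(24EI) = -(-12)·(6/5)²·(6-(6/5))²/(24·20000) = 324/390625 m
Load 3 — point force P=11 kN at a=3/2 m (b=L-a=9/2):
  y_3 = -Pb²x²(3aL-(3a+b)x)/(6L³EI)  [x≤a] = -11·(9/2)²·(6/5)²·(3·(3/2)·6-(3·(3/2)+(9/2))·(6/5))/(6·6³·20000) = -8019/40000000 m
Load 4 — applied couple M₀=5 kN·m at a=3 m (b=L-a=3):
  y_4 = (R_Ax³/6 - M_Ax²/2)/EI  [x≤a] with R_A=5/4, M_A=5/4 = ((5/4)·(6/5)³/6 - (5/4)·(6/5)²/2)/20000 = -27/1000000 m
Superposition: y = Σ y_i = 3618081/5000000000 m ≈ 0.000724 m

y(6/5) = 3618081/5000000000 m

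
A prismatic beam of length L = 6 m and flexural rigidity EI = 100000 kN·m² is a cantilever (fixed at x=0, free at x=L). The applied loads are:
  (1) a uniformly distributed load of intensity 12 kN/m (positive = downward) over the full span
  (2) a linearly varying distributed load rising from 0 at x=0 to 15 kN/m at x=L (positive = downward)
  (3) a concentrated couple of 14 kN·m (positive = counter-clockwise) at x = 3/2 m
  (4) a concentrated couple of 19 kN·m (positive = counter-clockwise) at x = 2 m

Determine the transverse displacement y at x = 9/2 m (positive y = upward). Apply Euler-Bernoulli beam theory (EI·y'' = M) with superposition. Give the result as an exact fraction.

y(9/2) = -231863/10240000 m

Load 1 — uniform load w=12 kN/m over full span:
  y_1 = -wx²(x²-4Lx+6L²)/(24EI) = -12·(9/2)²·((9/2)²-4·6·(9/2)+6·6²)/(24·100000) = -41553/3200000 m
Load 2 — triangular load w₀=15 kN/m (0→w₀ over full span):
  y_2 = (w₀Lx³/12-w₀L²x²/6-w₀x⁵/(120L))/EI = (15·6·(9/2)³/12-15·6²·(9/2)²/6-15·(9/2)⁵/(120·6))/100000 = -602883/51200000 m
Load 3 — applied couple M₀=14 kN·m at a=3/2 m (b=L-a=9/2):
  y_3 = M₀a(2x-a)/(2EI)  [x>a] = 14·(3/2)·(2·(9/2)-(3/2))/(2·100000) = 63/80000 m
Load 4 — applied couple M₀=19 kN·m at a=2 m (b=L-a=4):
  y_4 = M₀a(2x-a)/(2EI)  [x>a] = 19·2·(2·(9/2)-2)/(2·100000) = 133/100000 m
Superposition: y = Σ y_i = -231863/10240000 m ≈ -0.022643 m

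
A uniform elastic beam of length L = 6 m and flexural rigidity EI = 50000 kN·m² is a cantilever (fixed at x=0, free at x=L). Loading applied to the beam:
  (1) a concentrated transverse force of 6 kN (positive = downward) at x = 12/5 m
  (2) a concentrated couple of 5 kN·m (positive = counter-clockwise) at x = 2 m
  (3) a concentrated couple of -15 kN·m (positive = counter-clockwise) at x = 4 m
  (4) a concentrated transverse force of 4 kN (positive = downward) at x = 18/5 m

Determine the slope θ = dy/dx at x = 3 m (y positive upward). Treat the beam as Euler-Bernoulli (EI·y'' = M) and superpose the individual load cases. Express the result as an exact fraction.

Load 1 — point force P=6 kN at a=12/5 m (b=L-a=18/5):
  θ_1 = -Pa²/(2EI)  [x>a] = -6·(12/5)²/(2·50000) = -27/78125 rad
Load 2 — applied couple M₀=5 kN·m at a=2 m (b=L-a=4):
  θ_2 = M₀a/EI  [x>a] = 5·2/50000 = 1/5000 rad
Load 3 — applied couple M₀=-15 kN·m at a=4 m (b=L-a=2):
  θ_3 = M₀x/EI  [x≤a] = (-15)·3/50000 = -9/10000 rad
Load 4 — point force P=4 kN at a=18/5 m (b=L-a=12/5):
  θ_4 = -Px(2a-x)/(2EI)  [x≤a] = -4·3·(2·(18/5)-3)/(2·50000) = -63/125000 rad
Superposition: θ = Σ θ_i = -1937/1250000 rad ≈ -0.001550 rad

θ(3) = -1937/1250000 rad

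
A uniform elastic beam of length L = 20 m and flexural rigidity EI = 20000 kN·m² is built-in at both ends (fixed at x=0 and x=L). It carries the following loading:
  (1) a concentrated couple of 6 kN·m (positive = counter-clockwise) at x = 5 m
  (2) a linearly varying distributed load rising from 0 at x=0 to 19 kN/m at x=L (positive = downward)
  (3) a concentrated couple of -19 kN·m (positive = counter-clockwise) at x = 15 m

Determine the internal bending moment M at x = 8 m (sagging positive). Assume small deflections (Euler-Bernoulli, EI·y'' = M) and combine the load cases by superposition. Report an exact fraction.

M(8) = 1869/16 kN·m

Load 1 — applied couple M₀=6 kN·m at a=5 m (b=L-a=15):
  M_1 = R_Ax - M_A - M₀  [x>a] with R_A=27/80, M_A=-9/8 = (27/80)·8 - (-9/8) - 6 = -87/40 kN·m
Load 2 — triangular load w₀=19 kN/m (0→w₀ over full span):
  M_2 = 3w₀Lx/20 - w₀L²/30 - w₀x³/(6L) = 3·19·20·8/20 - 19·20²/30 - 19·8³/(6·20) = 608/5 kN·m
Load 3 — applied couple M₀=-19 kN·m at a=15 m (b=L-a=5):
  M_3 = R_Ax - M_A  [x≤a] with R_A=-171/160, M_A=-95/16 = (-171/160)·8 - (-95/16) = -209/80 kN·m
Superposition: M = Σ M_i = 1869/16 kN·m ≈ 116.812500 kN·m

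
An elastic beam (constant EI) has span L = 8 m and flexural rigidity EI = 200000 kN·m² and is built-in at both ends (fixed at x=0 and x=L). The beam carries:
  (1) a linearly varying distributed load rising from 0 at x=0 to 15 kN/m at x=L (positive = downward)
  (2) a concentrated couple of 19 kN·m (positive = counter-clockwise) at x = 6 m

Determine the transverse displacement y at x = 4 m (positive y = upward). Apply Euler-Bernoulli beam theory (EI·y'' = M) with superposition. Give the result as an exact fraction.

Load 1 — triangular load w₀=15 kN/m (0→w₀ over full span):
  y_1 = -w₀x²(L-x)²(x+2L)/(120LEI) = -15·4²·(8-4)²·(4+2·8)/(120·8·200000) = -1/2500 m
Load 2 — applied couple M₀=19 kN·m at a=6 m (b=L-a=2):
  y_2 = (R_Ax³/6 - M_Ax²/2)/EI  [x≤a] with R_A=171/64, M_A=95/16 = ((171/64)·4³/6 - (95/16)·4²/2)/200000 = -19/200000 m
Superposition: y = Σ y_i = -99/200000 m ≈ -0.000495 m

y(4) = -99/200000 m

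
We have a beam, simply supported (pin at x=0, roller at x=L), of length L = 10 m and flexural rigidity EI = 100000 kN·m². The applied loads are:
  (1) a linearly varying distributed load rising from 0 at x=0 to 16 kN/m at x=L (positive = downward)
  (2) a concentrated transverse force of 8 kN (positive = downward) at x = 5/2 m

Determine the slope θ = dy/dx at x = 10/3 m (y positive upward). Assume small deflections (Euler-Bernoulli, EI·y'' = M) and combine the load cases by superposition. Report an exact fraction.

Load 1 — triangular load w₀=16 kN/m (0→w₀ over full span):
  θ_1 = -w₀(7L⁴-30L²x²+15x⁴)/(360LEI) = -16·(7·10⁴-30·10²·(10/3)²+15·(10/3)⁴)/(360·10·100000) = -52/30375 rad
Load 2 — point force P=8 kN at a=5/2 m (b=L-a=15/2):
  θ_2 = -Pa(2L²-6Lx+3x²+a²)/(6LEI)  [x>a] = -8·(5/2)·(2·10²-6·10·(10/3)+3·(10/3)²+(5/2)²)/(6·10·100000) = -19/144000 rad
Superposition: θ = Σ θ_i = -7169/3888000 rad ≈ -0.001844 rad

θ(10/3) = -7169/3888000 rad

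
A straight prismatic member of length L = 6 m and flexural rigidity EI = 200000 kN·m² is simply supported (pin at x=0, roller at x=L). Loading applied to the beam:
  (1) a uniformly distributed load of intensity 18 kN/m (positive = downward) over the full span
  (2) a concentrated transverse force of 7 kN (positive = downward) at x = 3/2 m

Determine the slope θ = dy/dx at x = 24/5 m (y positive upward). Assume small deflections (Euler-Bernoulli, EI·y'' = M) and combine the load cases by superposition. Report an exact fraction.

θ(24/5) = 547551/800000000 rad

Load 1 — uniform load w=18 kN/m over full span:
  θ_1 = -w(L³-6Lx²+4x³)/(24EI) = -18·(6³-6·6·(24/5)²+4·(24/5)³)/(24·200000) = 8019/12500000 rad
Load 2 — point force P=7 kN at a=3/2 m (b=L-a=9/2):
  θ_2 = -Pa(2L²-6Lx+3x²+a²)/(6LEI)  [x>a] = -7·(3/2)·(2·6²-6·6·(24/5)+3·(24/5)²+(3/2)²)/(6·6·200000) = 6867/160000000 rad
Superposition: θ = Σ θ_i = 547551/800000000 rad ≈ 0.000684 rad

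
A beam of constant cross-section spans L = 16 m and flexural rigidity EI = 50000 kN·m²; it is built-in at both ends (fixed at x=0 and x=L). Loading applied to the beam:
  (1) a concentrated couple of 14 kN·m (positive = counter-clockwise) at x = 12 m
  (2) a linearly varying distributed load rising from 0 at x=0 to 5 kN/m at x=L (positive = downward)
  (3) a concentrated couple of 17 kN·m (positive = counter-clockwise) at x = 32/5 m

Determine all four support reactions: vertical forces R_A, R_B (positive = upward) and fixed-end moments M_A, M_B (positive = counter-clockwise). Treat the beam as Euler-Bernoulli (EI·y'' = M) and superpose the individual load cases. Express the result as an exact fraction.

R_A = 23223/1600 kN, M_A = 29449/600 kN·m, R_B = 40777/1600 kN, M_B = -12237/200 kN·m

Load 1 — applied couple M₀=14 kN·m at a=12 m (b=L-a=4):
  R_A = 6M₀ab/L³ = 6·14·12·4/16³ = 63/64 kN
  M_A = M₀b(2a-b)/L² = 14·4·(2·12-4)/16² = 35/8 kN·m
  R_B = -6M₀ab/L³ = -6·14·12·4/16³ = -63/64 kN
  M_B = M₀a(2b-a)/L² = 14·12·(2·4-12)/16² = -21/8 kN·m
Load 2 — triangular load w₀=5 kN/m (0→w₀ over full span):
  R_A = 3w₀L/20 = 3·5·16/20 = 12 kN
  M_A = w₀L²/30 = 5·16²/30 = 128/3 kN·m
  R_B = 7w₀L/20 = 7·5·16/20 = 28 kN
  M_B = -w₀L²/20 = -5·16²/20 = -64 kN·m
Load 3 — applied couple M₀=17 kN·m at a=32/5 m (b=L-a=48/5):
  R_A = 6M₀ab/L³ = 6·17·(32/5)·(48/5)/16³ = 153/100 kN
  M_A = M₀b(2a-b)/L² = 17·(48/5)·(2·(32/5)-(48/5))/16² = 51/25 kN·m
  R_B = -6M₀ab/L³ = -6·17·(32/5)·(48/5)/16³ = -153/100 kN
  M_B = M₀a(2b-a)/L² = 17·(32/5)·(2·(48/5)-(32/5))/16² = 136/25 kN·m
Superposition: R_A = 23223/1600 kN, M_A = 29449/600 kN·m, R_B = 40777/1600 kN, M_B = -12237/200 kN·m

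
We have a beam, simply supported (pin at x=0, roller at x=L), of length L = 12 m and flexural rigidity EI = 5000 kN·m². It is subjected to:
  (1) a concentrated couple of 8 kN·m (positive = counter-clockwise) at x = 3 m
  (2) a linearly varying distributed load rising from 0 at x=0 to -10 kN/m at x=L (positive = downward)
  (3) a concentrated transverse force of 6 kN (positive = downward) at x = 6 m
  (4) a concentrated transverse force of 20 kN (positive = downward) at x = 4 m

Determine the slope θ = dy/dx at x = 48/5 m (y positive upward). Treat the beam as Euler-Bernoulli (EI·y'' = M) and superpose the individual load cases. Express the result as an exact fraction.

Load 1 — applied couple M₀=8 kN·m at a=3 m (b=L-a=9):
  θ_1 = (M₀x²/(2L)-M₀(x-a)+C₁)/EI  [x>a] with C₁=M₀(3b²-L²)/(6L)=11 = (8·(48/5)²/(2·12)-8·((48/5)-3)+11)/5000 = -277/125000 rad
Load 2 — triangular load w₀=-10 kN/m (0→w₀ over full span):
  θ_2 = -w₀(7L⁴-30L²x²+15x⁴)/(360LEI) = -(-10)·(7·12⁴-30·12²·(48/5)²+15·(48/5)⁴)/(360·12·5000) = -4542/78125 rad
Load 3 — point force P=6 kN at a=6 m (b=L-a=6):
  θ_3 = -Pa(2L²-6Lx+3x²+a²)/(6LEI)  [x>a] = -6·6·(2·12²-6·12·(48/5)+3·(48/5)²+6²)/(6·12·5000) = 567/62500 rad
Load 4 — point force P=20 kN at a=4 m (b=L-a=8):
  θ_4 = -Pa(2L²-6Lx+3x²+a²)/(6LEI)  [x>a] = -20·4·(2·12²-6·12·(48/5)+3·(48/5)²+4²)/(6·12·5000) = 692/28125 rad
Superposition: θ = Σ θ_i = -150059/5625000 rad ≈ -0.026677 rad

θ(48/5) = -150059/5625000 rad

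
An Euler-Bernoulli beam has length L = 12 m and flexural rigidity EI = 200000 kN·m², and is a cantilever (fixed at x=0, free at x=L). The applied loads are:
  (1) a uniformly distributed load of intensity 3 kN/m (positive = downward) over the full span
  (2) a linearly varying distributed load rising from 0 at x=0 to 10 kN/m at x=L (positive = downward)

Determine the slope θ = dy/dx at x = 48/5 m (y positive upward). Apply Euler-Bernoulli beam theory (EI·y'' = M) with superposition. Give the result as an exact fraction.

Load 1 — uniform load w=3 kN/m over full span:
  θ_1 = -wx(x²-3Lx+3L²)/(6EI) = -3·(48/5)·((48/5)²-3·12·(48/5)+3·12²)/(6·200000) = -1674/390625 rad
Load 2 — triangular load w₀=10 kN/m (0→w₀ over full span):
  θ_2 = (w₀Lx²/4-w₀L²x/3-w₀x⁴/(24L))/EI = (10·12·(48/5)²/4-10·12²·(48/5)/3-10·(48/5)⁴/(24·12))/200000 = -4176/390625 rad
Superposition: θ = Σ θ_i = -234/15625 rad ≈ -0.014976 rad

θ(48/5) = -234/15625 rad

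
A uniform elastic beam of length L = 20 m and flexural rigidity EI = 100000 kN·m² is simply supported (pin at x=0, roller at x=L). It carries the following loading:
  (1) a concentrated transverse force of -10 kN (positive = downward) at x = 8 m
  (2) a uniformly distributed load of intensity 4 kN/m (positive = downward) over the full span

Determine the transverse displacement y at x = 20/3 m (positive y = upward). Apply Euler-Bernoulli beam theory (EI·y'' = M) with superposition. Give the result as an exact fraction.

y(20/3) = -8858/151875 m

Load 1 — point force P=-10 kN at a=8 m (b=L-a=12):
  y_1 = -Pbx(L²-b²-x²)/(6LEI)  [x≤a] = -(-10)·12·(20/3)·(20²-12²-(20/3)²)/(6·20·100000) = 238/16875 m
Load 2 — uniform load w=4 kN/m over full span:
  y_2 = -wx(L³-2Lx²+x³)/(24EI) = -4·(20/3)·(20³-2·20·(20/3)²+(20/3)³)/(24·100000) = -88/1215 m
Superposition: y = Σ y_i = -8858/151875 m ≈ -0.058324 m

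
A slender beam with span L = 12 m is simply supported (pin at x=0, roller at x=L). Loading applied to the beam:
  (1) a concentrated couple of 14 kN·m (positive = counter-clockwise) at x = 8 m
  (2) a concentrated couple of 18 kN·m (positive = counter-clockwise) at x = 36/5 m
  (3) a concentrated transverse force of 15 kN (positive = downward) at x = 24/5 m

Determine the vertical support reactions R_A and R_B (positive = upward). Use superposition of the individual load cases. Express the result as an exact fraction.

Load 1 — applied couple M₀=14 kN·m at a=8 m (b=L-a=4):
  R_A = M₀/L = 14/12 = 7/6 kN
  R_B = -M₀/L = -14/12 = -7/6 kN
Load 2 — applied couple M₀=18 kN·m at a=36/5 m (b=L-a=24/5):
  R_A = M₀/L = 18/12 = 3/2 kN
  R_B = -M₀/L = -18/12 = -3/2 kN
Load 3 — point force P=15 kN at a=24/5 m (b=L-a=36/5):
  R_A = Pb/L = 15·(36/5)/12 = 9 kN
  R_B = Pa/L = 15·(24/5)/12 = 6 kN
Superposition: R_A = 35/3 kN, R_B = 10/3 kN

R_A = 35/3 kN, R_B = 10/3 kN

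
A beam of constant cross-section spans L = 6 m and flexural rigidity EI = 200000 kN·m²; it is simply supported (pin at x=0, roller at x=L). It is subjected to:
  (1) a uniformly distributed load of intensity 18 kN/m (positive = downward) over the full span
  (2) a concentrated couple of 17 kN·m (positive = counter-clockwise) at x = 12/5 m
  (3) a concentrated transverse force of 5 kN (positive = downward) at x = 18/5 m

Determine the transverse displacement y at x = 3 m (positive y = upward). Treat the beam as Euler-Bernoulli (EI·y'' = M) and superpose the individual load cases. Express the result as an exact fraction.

y(3) = -15561/10000000 m

Load 1 — uniform load w=18 kN/m over full span:
  y_1 = -wx(L³-2Lx²+x³)/(24EI) = -18·3·(6³-2·6·3²+3³)/(24·200000) = -243/160000 m
Load 2 — applied couple M₀=17 kN·m at a=12/5 m (b=L-a=18/5):
  y_2 = (M₀x³/(6L)-M₀(x-a)²/2+C₁x)/EI  [x>a] with C₁=M₀(3b²-L²)/(6L)=34/25 = (17·3³/(6·6)-17·(3-(12/5))²/2+(34/25)·3)/200000 = 1377/20000000 m
Load 3 — point force P=5 kN at a=18/5 m (b=L-a=12/5):
  y_3 = -Pbx(L²-b²-x²)/(6LEI)  [x≤a] = -5·(12/5)·3·(6²-(12/5)²-3²)/(6·6·200000) = -531/5000000 m
Superposition: y = Σ y_i = -15561/10000000 m ≈ -0.001556 m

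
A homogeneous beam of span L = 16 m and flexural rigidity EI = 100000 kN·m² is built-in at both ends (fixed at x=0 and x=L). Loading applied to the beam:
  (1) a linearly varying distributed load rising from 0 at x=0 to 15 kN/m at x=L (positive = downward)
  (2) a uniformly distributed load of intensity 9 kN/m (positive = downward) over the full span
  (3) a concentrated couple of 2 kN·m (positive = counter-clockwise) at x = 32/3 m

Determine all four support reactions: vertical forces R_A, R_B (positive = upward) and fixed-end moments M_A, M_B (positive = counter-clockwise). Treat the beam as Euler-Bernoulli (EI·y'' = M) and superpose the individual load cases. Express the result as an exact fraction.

R_A = 649/6 kN, M_A = 962/3 kN·m, R_B = 935/6 kN, M_B = -384 kN·m

Load 1 — triangular load w₀=15 kN/m (0→w₀ over full span):
  R_A = 3w₀L/20 = 3·15·16/20 = 36 kN
  M_A = w₀L²/30 = 15·16²/30 = 128 kN·m
  R_B = 7w₀L/20 = 7·15·16/20 = 84 kN
  M_B = -w₀L²/20 = -15·16²/20 = -192 kN·m
Load 2 — uniform load w=9 kN/m over full span:
  R_A = wL/2 = 9·16/2 = 72 kN
  M_A = wL²/12 = 9·16²/12 = 192 kN·m
  R_B = wL/2 = 9·16/2 = 72 kN
  M_B = -wL²/12 = -9·16²/12 = -192 kN·m
Load 3 — applied couple M₀=2 kN·m at a=32/3 m (b=L-a=16/3):
  R_A = 6M₀ab/L³ = 6·2·(32/3)·(16/3)/16³ = 1/6 kN
  M_A = M₀b(2a-b)/L² = 2·(16/3)·(2·(32/3)-(16/3))/16² = 2/3 kN·m
  R_B = -6M₀ab/L³ = -6·2·(32/3)·(16/3)/16³ = -1/6 kN
  M_B = M₀a(2b-a)/L² = 2·(32/3)·(2·(16/3)-(32/3))/16² = 0 kN·m
Superposition: R_A = 649/6 kN, M_A = 962/3 kN·m, R_B = 935/6 kN, M_B = -384 kN·m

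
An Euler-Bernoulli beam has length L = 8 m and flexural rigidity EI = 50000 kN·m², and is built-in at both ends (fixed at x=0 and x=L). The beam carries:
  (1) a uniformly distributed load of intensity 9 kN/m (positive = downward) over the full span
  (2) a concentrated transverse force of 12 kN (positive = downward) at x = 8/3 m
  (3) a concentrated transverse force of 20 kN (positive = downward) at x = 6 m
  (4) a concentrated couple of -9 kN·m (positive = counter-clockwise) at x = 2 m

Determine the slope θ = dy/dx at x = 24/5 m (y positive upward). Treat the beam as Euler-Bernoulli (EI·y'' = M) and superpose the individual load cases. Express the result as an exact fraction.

Load 1 — uniform load w=9 kN/m over full span:
  θ_1 = -wx(L-x)(L-2x)/(12EI) = -9·(24/5)·(8-(24/5))·(8-2·(24/5))/(12·50000) = 144/390625 rad
Load 2 — point force P=12 kN at a=8/3 m (b=L-a=16/3):
  θ_2 = Pa²(L-x)(2bL-(3b+a)(L-x))/(2L³EI)  [x>a] = 12·(8/3)²·(8-(24/5))·(2·(16/3)·8-(3·(16/3)+(8/3))·(8-(24/5)))/(2·8³·50000) = 32/234375 rad
Load 3 — point force P=20 kN at a=6 m (b=L-a=2):
  θ_3 = -Pb²x(2aL-(3a+b)x)/(2L³EI)  [x≤a] = -20·2²·(24/5)·(2·6·8-(3·6+2)·(24/5))/(2·8³·50000) = 0 rad
Load 4 — applied couple M₀=-9 kN·m at a=2 m (b=L-a=6):
  θ_4 = (R_Ax²/2 - M_Ax - M₀(x-a))/EI  [x>a] with R_A=-81/64, M_A=27/16 = ((-81/64)·(24/5)²/2 - (27/16)·(24/5) - (-9)·((24/5)-2))/50000 = 63/1250000 rad
Superposition: θ = Σ θ_i = 10417/18750000 rad ≈ 0.000556 rad

θ(24/5) = 10417/18750000 rad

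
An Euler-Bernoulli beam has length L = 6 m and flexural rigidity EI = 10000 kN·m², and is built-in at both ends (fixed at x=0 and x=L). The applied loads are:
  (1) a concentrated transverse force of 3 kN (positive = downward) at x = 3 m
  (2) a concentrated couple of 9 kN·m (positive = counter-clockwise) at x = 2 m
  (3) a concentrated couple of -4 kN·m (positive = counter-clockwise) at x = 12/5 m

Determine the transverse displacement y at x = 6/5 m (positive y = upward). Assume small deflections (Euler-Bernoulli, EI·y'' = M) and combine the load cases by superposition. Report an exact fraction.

Load 1 — point force P=3 kN at a=3 m (b=L-a=3):
  y_1 = -Pb²x²(3aL-(3a+b)x)/(6L³EI)  [x≤a] = -3·3²·(6/5)²·(3·3·6-(3·3+3)·(6/5))/(6·6³·10000) = -297/2500000 m
Load 2 — applied couple M₀=9 kN·m at a=2 m (b=L-a=4):
  y_2 = (R_Ax³/6 - M_Ax²/2)/EI  [x≤a] with R_A=2, M_A=0 = (2·(6/5)³/6 - 0·(6/5)²/2)/10000 = 9/156250 m
Load 3 — applied couple M₀=-4 kN·m at a=12/5 m (b=L-a=18/5):
  y_3 = (R_Ax³/6 - M_Ax²/2)/EI  [x≤a] with R_A=-24/25, M_A=-12/25 = ((-24/25)·(6/5)³/6 - (-12/25)·(6/5)²/2)/10000 = 27/3906250 m
Superposition: y = Σ y_i = -3393/62500000 m ≈ -0.000054 m

y(6/5) = -3393/62500000 m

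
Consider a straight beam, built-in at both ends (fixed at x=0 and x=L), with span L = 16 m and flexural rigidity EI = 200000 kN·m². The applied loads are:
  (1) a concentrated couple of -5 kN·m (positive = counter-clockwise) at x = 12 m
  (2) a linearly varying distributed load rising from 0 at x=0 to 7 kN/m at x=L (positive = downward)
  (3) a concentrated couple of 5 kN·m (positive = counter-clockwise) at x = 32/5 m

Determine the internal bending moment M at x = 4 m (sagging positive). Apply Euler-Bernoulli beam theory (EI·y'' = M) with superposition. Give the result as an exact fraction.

M(4) = 133/32 kN·m

Load 1 — applied couple M₀=-5 kN·m at a=12 m (b=L-a=4):
  M_1 = R_Ax - M_A  [x≤a] with R_A=-45/128, M_A=-25/16 = (-45/128)·4 - (-25/16) = 5/32 kN·m
Load 2 — triangular load w₀=7 kN/m (0→w₀ over full span):
  M_2 = 3w₀Lx/20 - w₀L²/30 - w₀x³/(6L) = 3·7·16·4/20 - 7·16²/30 - 7·4³/(6·16) = 14/5 kN·m
Load 3 — applied couple M₀=5 kN·m at a=32/5 m (b=L-a=48/5):
  M_3 = R_Ax - M_A  [x≤a] with R_A=9/20, M_A=3/5 = (9/20)·4 - (3/5) = 6/5 kN·m
Superposition: M = Σ M_i = 133/32 kN·m ≈ 4.156250 kN·m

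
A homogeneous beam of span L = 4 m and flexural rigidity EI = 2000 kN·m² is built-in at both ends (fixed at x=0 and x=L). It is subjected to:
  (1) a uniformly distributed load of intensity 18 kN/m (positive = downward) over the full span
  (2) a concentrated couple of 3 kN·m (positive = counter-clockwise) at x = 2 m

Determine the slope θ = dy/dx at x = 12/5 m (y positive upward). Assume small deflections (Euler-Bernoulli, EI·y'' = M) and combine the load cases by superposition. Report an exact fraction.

Load 1 — uniform load w=18 kN/m over full span:
  θ_1 = -wx(L-x)(L-2x)/(12EI) = -18·(12/5)·(4-(12/5))·(4-2·(12/5))/(12·2000) = 36/15625 rad
Load 2 — applied couple M₀=3 kN·m at a=2 m (b=L-a=2):
  θ_2 = (R_Ax²/2 - M_Ax - M₀(x-a))/EI  [x>a] with R_A=9/8, M_A=3/4 = ((9/8)·(12/5)²/2 - (3/4)·(12/5) - 3·((12/5)-2))/2000 = 3/25000 rad
Superposition: θ = Σ θ_i = 303/125000 rad ≈ 0.002424 rad

θ(12/5) = 303/125000 rad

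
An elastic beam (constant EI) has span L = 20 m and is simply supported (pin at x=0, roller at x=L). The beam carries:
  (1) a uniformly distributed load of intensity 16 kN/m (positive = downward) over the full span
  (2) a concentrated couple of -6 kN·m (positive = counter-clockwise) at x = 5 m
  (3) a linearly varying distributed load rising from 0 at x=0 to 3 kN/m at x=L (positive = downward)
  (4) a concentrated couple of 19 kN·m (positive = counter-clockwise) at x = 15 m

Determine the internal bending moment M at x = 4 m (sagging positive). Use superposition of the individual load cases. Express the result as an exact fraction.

Load 1 — uniform load w=16 kN/m over full span:
  M_1 = wx(L-x)/2 = 16·4·(20-4)/2 = 512 kN·m
Load 2 — applied couple M₀=-6 kN·m at a=5 m (b=L-a=15):
  M_2 = M₀x/L  [x≤a] = (-6)·4/20 = -6/5 kN·m
Load 3 — triangular load w₀=3 kN/m (0→w₀ over full span):
  M_3 = w₀Lx/6 - w₀x³/(6L) = 3·20·4/6 - 3·4³/(6·20) = 192/5 kN·m
Load 4 — applied couple M₀=19 kN·m at a=15 m (b=L-a=5):
  M_4 = M₀x/L  [x≤a] = 19·4/20 = 19/5 kN·m
Superposition: M = Σ M_i = 553 kN·m ≈ 553.000000 kN·m

M(4) = 553 kN·m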